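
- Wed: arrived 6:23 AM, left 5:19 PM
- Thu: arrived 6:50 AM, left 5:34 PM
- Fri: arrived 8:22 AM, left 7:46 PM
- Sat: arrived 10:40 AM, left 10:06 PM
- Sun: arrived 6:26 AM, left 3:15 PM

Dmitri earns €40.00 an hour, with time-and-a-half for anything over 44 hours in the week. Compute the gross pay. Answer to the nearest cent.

€2319.00

Wed: 6:23 AM–5:19 PM = 10 h 56 min
Thu: 6:50 AM–5:34 PM = 10 h 44 min
Fri: 8:22 AM–7:46 PM = 11 h 24 min
Sat: 10:40 AM–10:06 PM = 11 h 26 min
Sun: 6:26 AM–3:15 PM = 8 h 49 min
Total worked: 53 h 19 min = 3199 min.
Regular 44 h 0 min = 2640 min at €40.00/h; overtime 9 h 19 min = 559 min at €60.00/h.
Pay = (2640 × €40.00 + 559 × €60.00) ÷ 60 = €2319.00.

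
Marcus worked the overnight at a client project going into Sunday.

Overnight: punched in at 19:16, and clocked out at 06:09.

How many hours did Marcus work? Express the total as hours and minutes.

10 h 53 min

Overnight: 19:16 → midnight = 4 h 44 min; midnight → 06:09 = 6 h 9 min; span 10 h 53 min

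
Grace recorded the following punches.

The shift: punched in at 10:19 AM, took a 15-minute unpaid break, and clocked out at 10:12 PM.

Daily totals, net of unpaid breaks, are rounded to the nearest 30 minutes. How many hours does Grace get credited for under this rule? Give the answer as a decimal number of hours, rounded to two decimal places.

The shift: 10:19 AM–10:12 PM = 11 h 53 min − 15 min = 11 h 38 min → rounds to 11 h 30 min

11.50 hours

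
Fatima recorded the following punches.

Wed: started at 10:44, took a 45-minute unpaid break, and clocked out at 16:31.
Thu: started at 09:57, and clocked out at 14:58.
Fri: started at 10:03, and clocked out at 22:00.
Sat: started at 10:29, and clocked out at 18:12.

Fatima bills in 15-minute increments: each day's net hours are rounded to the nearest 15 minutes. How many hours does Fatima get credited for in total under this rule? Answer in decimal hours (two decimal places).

29.75 hours

Wed: 10:44–16:31 = 5 h 47 min − 45 min = 5 h 2 min → rounds to 5 h 0 min
Thu: 09:57–14:58 = 5 h 1 min → rounds to 5 h 0 min
Fri: 10:03–22:00 = 11 h 57 min → rounds to 12 h 0 min
Sat: 10:29–18:12 = 7 h 43 min → rounds to 7 h 45 min
Total credited: 29 h 45 min.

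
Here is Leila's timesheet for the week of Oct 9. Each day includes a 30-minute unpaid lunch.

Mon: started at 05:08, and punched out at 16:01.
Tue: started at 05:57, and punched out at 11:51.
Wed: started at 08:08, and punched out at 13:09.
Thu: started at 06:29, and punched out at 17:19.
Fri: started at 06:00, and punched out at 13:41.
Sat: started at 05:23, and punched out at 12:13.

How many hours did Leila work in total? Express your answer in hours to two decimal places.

44.15 hours

Mon: 05:08–16:01 = 10 h 53 min; less 30 min break → 10 h 23 min
Tue: 05:57–11:51 = 5 h 54 min; less 30 min break → 5 h 24 min
Wed: 08:08–13:09 = 5 h 1 min; less 30 min break → 4 h 31 min
Thu: 06:29–17:19 = 10 h 50 min; less 30 min break → 10 h 20 min
Fri: 06:00–13:41 = 7 h 41 min; less 30 min break → 7 h 11 min
Sat: 05:23–12:13 = 6 h 50 min; less 30 min break → 6 h 20 min
Total: 10 h 23 min + 5 h 24 min + 4 h 31 min + 10 h 20 min + 7 h 11 min + 6 h 20 min = 44 h 9 min.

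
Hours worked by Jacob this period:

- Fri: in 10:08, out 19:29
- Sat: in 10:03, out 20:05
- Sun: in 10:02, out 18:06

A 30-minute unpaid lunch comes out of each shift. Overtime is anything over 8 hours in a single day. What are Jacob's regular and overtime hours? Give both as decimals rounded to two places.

Fri: 10:08–19:29 = 9 h 21 min; less 30 min break → 8 h 51 min
Sat: 10:03–20:05 = 10 h 2 min; less 30 min break → 9 h 32 min
Sun: 10:02–18:06 = 8 h 4 min; less 30 min break → 7 h 34 min
Fri reg 8 h 0 min / OT 0 h 51 min; Sat reg 8 h 0 min / OT 1 h 32 min; Sun reg 7 h 34 min / OT 0 h 0 min.
Totals: regular 23 h 34 min, overtime 2 h 23 min.

Regular 23.57 hours, overtime 2.38 hours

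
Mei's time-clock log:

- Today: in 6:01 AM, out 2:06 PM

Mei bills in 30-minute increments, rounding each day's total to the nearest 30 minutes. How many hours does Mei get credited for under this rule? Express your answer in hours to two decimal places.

Today: 6:01 AM–2:06 PM = 8 h 5 min → rounds to 8 h 0 min

8.00 hours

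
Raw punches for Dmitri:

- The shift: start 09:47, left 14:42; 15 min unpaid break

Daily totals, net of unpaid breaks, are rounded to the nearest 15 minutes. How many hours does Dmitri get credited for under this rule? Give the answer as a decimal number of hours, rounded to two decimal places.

The shift: 09:47–14:42 = 4 h 55 min − 15 min = 4 h 40 min → rounds to 4 h 45 min

4.75 hours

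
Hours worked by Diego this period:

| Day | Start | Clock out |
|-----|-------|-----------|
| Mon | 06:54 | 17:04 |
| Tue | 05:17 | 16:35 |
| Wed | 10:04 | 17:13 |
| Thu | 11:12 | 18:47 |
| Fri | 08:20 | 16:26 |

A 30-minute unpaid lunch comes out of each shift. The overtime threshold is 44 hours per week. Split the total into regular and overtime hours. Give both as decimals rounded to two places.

Regular 41.80 hours, overtime 0.00 hours

Mon: 06:54–17:04 = 10 h 10 min; less 30 min break → 9 h 40 min
Tue: 05:17–16:35 = 11 h 18 min; less 30 min break → 10 h 48 min
Wed: 10:04–17:13 = 7 h 9 min; less 30 min break → 6 h 39 min
Thu: 11:12–18:47 = 7 h 35 min; less 30 min break → 7 h 5 min
Fri: 08:20–16:26 = 8 h 6 min; less 30 min break → 7 h 36 min
Total worked: 41 h 48 min = 41.80 h.
Threshold 44 h → overtime 0 h 0 min, regular 41 h 48 min.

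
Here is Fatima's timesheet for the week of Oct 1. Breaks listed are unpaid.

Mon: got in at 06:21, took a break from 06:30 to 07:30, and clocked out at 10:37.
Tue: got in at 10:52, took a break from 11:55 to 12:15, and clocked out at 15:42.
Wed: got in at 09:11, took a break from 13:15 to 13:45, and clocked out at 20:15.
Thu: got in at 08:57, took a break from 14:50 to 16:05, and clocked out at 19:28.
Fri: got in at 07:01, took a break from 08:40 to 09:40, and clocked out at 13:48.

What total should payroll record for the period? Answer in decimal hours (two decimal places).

33.38 hours

Mon: 06:21–10:37 = 4 h 16 min; less 60 min break → 3 h 16 min
Tue: 10:52–15:42 = 4 h 50 min; less 20 min break → 4 h 30 min
Wed: 09:11–20:15 = 11 h 4 min; less 30 min break → 10 h 34 min
Thu: 08:57–19:28 = 10 h 31 min; less 75 min break → 9 h 16 min
Fri: 07:01–13:48 = 6 h 47 min; less 60 min break → 5 h 47 min
Total: 3 h 16 min + 4 h 30 min + 10 h 34 min + 9 h 16 min + 5 h 47 min = 33 h 23 min.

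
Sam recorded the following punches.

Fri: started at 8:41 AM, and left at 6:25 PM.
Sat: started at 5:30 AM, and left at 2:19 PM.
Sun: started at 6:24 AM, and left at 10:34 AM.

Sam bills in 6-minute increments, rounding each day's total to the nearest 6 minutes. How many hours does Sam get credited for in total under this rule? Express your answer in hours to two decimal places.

22.70 hours

Fri: 8:41 AM–6:25 PM = 9 h 44 min → rounds to 9 h 42 min
Sat: 5:30 AM–2:19 PM = 8 h 49 min → rounds to 8 h 48 min
Sun: 6:24 AM–10:34 AM = 4 h 10 min → rounds to 4 h 12 min
Total credited: 22 h 42 min.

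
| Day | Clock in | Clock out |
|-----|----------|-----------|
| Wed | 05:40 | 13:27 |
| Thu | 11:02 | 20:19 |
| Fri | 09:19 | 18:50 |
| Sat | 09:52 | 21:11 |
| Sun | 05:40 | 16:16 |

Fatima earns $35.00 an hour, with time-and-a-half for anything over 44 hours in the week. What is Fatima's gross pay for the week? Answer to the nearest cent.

$1776.25

Wed: 05:40–13:27 = 7 h 47 min
Thu: 11:02–20:19 = 9 h 17 min
Fri: 09:19–18:50 = 9 h 31 min
Sat: 09:52–21:11 = 11 h 19 min
Sun: 05:40–16:16 = 10 h 36 min
Total worked: 48 h 30 min = 2910 min.
Regular 44 h 0 min = 2640 min at $35.00/h; overtime 4 h 30 min = 270 min at $52.50/h.
Pay = (2640 × $35.00 + 270 × $52.50) ÷ 60 = $1776.25.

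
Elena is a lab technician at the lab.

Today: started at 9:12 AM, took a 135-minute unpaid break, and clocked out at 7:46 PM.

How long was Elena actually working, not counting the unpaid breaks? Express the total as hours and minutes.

8 h 19 min

Today: 9:12 AM–7:46 PM = 10 h 34 min; less 135 min break → 8 h 19 min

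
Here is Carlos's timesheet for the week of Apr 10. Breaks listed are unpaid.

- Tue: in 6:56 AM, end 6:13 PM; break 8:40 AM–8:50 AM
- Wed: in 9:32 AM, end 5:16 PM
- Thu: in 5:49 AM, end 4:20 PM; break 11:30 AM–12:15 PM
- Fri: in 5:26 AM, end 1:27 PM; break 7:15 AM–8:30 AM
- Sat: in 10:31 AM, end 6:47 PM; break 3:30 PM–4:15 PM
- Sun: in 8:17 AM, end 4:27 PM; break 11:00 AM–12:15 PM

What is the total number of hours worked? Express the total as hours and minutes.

49 h 49 min

Tue: 6:56 AM–6:13 PM = 11 h 17 min; less 10 min break → 11 h 7 min
Wed: 9:32 AM–5:16 PM = 7 h 44 min
Thu: 5:49 AM–4:20 PM = 10 h 31 min; less 45 min break → 9 h 46 min
Fri: 5:26 AM–1:27 PM = 8 h 1 min; less 75 min break → 6 h 46 min
Sat: 10:31 AM–6:47 PM = 8 h 16 min; less 45 min break → 7 h 31 min
Sun: 8:17 AM–4:27 PM = 8 h 10 min; less 75 min break → 6 h 55 min
Total: 11 h 7 min + 7 h 44 min + 9 h 46 min + 6 h 46 min + 7 h 31 min + 6 h 55 min = 49 h 49 min.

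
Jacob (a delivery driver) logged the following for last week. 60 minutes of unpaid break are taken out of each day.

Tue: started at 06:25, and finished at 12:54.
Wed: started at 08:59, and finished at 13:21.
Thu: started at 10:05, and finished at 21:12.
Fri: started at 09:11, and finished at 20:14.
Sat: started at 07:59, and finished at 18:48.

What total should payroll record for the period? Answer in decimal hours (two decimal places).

Tue: 06:25–12:54 = 6 h 29 min; less 60 min break → 5 h 29 min
Wed: 08:59–13:21 = 4 h 22 min; less 60 min break → 3 h 22 min
Thu: 10:05–21:12 = 11 h 7 min; less 60 min break → 10 h 7 min
Fri: 09:11–20:14 = 11 h 3 min; less 60 min break → 10 h 3 min
Sat: 07:59–18:48 = 10 h 49 min; less 60 min break → 9 h 49 min
Total: 5 h 29 min + 3 h 22 min + 10 h 7 min + 10 h 3 min + 9 h 49 min = 38 h 50 min.

38.83 hours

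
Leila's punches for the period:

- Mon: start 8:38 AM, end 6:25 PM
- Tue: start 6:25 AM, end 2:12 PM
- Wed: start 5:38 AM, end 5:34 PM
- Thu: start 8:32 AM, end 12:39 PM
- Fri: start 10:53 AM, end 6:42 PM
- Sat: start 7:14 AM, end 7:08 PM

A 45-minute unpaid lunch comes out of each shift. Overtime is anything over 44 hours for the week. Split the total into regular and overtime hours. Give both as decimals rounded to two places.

Regular 44.00 hours, overtime 4.83 hours

Mon: 8:38 AM–6:25 PM = 9 h 47 min; less 45 min break → 9 h 2 min
Tue: 6:25 AM–2:12 PM = 7 h 47 min; less 45 min break → 7 h 2 min
Wed: 5:38 AM–5:34 PM = 11 h 56 min; less 45 min break → 11 h 11 min
Thu: 8:32 AM–12:39 PM = 4 h 7 min; less 45 min break → 3 h 22 min
Fri: 10:53 AM–6:42 PM = 7 h 49 min; less 45 min break → 7 h 4 min
Sat: 7:14 AM–7:08 PM = 11 h 54 min; less 45 min break → 11 h 9 min
Total worked: 48 h 50 min = 48.83 h.
Threshold 44 h → overtime 4 h 50 min, regular 44 h 0 min.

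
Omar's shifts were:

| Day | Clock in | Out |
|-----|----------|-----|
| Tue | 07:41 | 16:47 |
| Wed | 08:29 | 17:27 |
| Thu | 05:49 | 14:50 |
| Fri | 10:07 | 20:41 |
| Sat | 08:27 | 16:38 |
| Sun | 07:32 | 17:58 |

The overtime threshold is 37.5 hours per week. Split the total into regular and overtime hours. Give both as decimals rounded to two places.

Tue: 07:41–16:47 = 9 h 6 min
Wed: 08:29–17:27 = 8 h 58 min
Thu: 05:49–14:50 = 9 h 1 min
Fri: 10:07–20:41 = 10 h 34 min
Sat: 08:27–16:38 = 8 h 11 min
Sun: 07:32–17:58 = 10 h 26 min
Total worked: 56 h 16 min = 56.27 h.
Threshold 37.5 h → overtime 18 h 46 min, regular 37 h 30 min.

Regular 37.50 hours, overtime 18.77 hours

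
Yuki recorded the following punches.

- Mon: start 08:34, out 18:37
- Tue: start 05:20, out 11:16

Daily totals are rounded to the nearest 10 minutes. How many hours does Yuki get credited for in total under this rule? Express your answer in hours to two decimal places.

Mon: 08:34–18:37 = 10 h 3 min → rounds to 10 h 0 min
Tue: 05:20–11:16 = 5 h 56 min → rounds to 6 h 0 min
Total credited: 16 h 0 min.

16.00 hours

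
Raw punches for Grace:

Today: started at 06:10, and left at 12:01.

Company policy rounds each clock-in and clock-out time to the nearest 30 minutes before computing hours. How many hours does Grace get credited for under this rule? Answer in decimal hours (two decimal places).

Today: in 06:10→06:00, out 12:01→12:00; 6 h 0 min

6.00 hours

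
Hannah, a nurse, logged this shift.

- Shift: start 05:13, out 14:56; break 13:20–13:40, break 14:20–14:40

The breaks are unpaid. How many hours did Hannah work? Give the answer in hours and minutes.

Shift: 05:13–14:56 = 9 h 43 min; less 40 min break → 9 h 3 min

9 h 3 min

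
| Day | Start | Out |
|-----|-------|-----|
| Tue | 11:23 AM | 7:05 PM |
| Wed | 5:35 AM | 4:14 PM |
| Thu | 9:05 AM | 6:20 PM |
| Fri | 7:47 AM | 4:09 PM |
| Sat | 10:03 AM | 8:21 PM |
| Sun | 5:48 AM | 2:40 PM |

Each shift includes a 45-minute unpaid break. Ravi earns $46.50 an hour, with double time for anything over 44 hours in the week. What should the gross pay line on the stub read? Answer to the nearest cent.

$2662.90

Tue: 11:23 AM–7:05 PM = 7 h 42 min; less 45 min break → 6 h 57 min
Wed: 5:35 AM–4:14 PM = 10 h 39 min; less 45 min break → 9 h 54 min
Thu: 9:05 AM–6:20 PM = 9 h 15 min; less 45 min break → 8 h 30 min
Fri: 7:47 AM–4:09 PM = 8 h 22 min; less 45 min break → 7 h 37 min
Sat: 10:03 AM–8:21 PM = 10 h 18 min; less 45 min break → 9 h 33 min
Sun: 5:48 AM–2:40 PM = 8 h 52 min; less 45 min break → 8 h 7 min
Total worked: 50 h 38 min = 3038 min.
Regular 44 h 0 min = 2640 min at $46.50/h; overtime 6 h 38 min = 398 min at $93.00/h.
Pay = (2640 × $46.50 + 398 × $93.00) ÷ 60 = $2662.90.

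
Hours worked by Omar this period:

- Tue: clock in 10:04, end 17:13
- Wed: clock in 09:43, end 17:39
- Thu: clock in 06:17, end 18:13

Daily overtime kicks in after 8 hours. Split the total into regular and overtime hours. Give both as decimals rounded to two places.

Regular 23.08 hours, overtime 3.93 hours

Tue: 10:04–17:13 = 7 h 9 min
Wed: 09:43–17:39 = 7 h 56 min
Thu: 06:17–18:13 = 11 h 56 min
Tue reg 7 h 9 min / OT 0 h 0 min; Wed reg 7 h 56 min / OT 0 h 0 min; Thu reg 8 h 0 min / OT 3 h 56 min.
Totals: regular 23 h 5 min, overtime 3 h 56 min.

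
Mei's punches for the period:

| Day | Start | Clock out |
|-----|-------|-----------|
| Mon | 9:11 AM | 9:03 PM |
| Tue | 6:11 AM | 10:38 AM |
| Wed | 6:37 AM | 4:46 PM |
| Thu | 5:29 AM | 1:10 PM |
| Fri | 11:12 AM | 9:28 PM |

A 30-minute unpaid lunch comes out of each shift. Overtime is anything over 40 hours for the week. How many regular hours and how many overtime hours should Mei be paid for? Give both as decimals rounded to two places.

Regular 40.00 hours, overtime 1.92 hours

Mon: 9:11 AM–9:03 PM = 11 h 52 min; less 30 min break → 11 h 22 min
Tue: 6:11 AM–10:38 AM = 4 h 27 min; less 30 min break → 3 h 57 min
Wed: 6:37 AM–4:46 PM = 10 h 9 min; less 30 min break → 9 h 39 min
Thu: 5:29 AM–1:10 PM = 7 h 41 min; less 30 min break → 7 h 11 min
Fri: 11:12 AM–9:28 PM = 10 h 16 min; less 30 min break → 9 h 46 min
Total worked: 41 h 55 min = 41.92 h.
Threshold 40 h → overtime 1 h 55 min, regular 40 h 0 min.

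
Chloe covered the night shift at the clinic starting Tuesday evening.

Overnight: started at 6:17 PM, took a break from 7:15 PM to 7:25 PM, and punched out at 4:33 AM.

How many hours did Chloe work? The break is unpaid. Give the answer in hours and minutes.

10 h 6 min

Overnight: 6:17 PM → midnight = 5 h 43 min; midnight → 4:33 AM = 4 h 33 min; span 10 h 16 min; less 10 min break → 10 h 6 min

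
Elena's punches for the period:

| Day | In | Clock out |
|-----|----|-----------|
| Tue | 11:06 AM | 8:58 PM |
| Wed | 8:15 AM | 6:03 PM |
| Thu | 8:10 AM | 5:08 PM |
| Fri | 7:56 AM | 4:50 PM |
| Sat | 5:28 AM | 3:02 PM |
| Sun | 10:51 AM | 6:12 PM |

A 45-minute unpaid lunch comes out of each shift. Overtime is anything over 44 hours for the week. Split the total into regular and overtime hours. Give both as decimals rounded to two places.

Regular 44.00 hours, overtime 5.95 hours

Tue: 11:06 AM–8:58 PM = 9 h 52 min; less 45 min break → 9 h 7 min
Wed: 8:15 AM–6:03 PM = 9 h 48 min; less 45 min break → 9 h 3 min
Thu: 8:10 AM–5:08 PM = 8 h 58 min; less 45 min break → 8 h 13 min
Fri: 7:56 AM–4:50 PM = 8 h 54 min; less 45 min break → 8 h 9 min
Sat: 5:28 AM–3:02 PM = 9 h 34 min; less 45 min break → 8 h 49 min
Sun: 10:51 AM–6:12 PM = 7 h 21 min; less 45 min break → 6 h 36 min
Total worked: 49 h 57 min = 49.95 h.
Threshold 44 h → overtime 5 h 57 min, regular 44 h 0 min.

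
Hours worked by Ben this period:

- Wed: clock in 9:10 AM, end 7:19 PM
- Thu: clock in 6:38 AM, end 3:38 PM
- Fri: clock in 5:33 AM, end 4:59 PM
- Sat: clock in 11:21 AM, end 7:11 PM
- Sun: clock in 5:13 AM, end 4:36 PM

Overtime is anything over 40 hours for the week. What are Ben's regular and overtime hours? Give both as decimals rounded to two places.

Wed: 9:10 AM–7:19 PM = 10 h 9 min
Thu: 6:38 AM–3:38 PM = 9 h 0 min
Fri: 5:33 AM–4:59 PM = 11 h 26 min
Sat: 11:21 AM–7:11 PM = 7 h 50 min
Sun: 5:13 AM–4:36 PM = 11 h 23 min
Total worked: 49 h 48 min = 49.80 h.
Threshold 40 h → overtime 9 h 48 min, regular 40 h 0 min.

Regular 40.00 hours, overtime 9.80 hours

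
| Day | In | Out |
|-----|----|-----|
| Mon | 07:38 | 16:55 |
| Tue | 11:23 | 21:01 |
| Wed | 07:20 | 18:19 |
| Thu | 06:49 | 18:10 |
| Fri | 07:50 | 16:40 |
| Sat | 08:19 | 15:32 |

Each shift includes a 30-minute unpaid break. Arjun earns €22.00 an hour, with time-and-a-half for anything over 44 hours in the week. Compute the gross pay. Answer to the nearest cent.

Mon: 07:38–16:55 = 9 h 17 min; less 30 min break → 8 h 47 min
Tue: 11:23–21:01 = 9 h 38 min; less 30 min break → 9 h 8 min
Wed: 07:20–18:19 = 10 h 59 min; less 30 min break → 10 h 29 min
Thu: 06:49–18:10 = 11 h 21 min; less 30 min break → 10 h 51 min
Fri: 07:50–16:40 = 8 h 50 min; less 30 min break → 8 h 20 min
Sat: 08:19–15:32 = 7 h 13 min; less 30 min break → 6 h 43 min
Total worked: 54 h 18 min = 3258 min.
Regular 44 h 0 min = 2640 min at €22.00/h; overtime 10 h 18 min = 618 min at €33.00/h.
Pay = (2640 × €22.00 + 618 × €33.00) ÷ 60 = €1307.90.

€1307.90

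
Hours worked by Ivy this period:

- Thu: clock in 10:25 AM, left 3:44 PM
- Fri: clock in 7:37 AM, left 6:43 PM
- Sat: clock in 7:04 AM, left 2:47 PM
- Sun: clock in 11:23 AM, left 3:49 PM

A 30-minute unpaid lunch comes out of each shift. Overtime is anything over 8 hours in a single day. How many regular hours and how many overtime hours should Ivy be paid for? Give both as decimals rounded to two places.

Thu: 10:25 AM–3:44 PM = 5 h 19 min; less 30 min break → 4 h 49 min
Fri: 7:37 AM–6:43 PM = 11 h 6 min; less 30 min break → 10 h 36 min
Sat: 7:04 AM–2:47 PM = 7 h 43 min; less 30 min break → 7 h 13 min
Sun: 11:23 AM–3:49 PM = 4 h 26 min; less 30 min break → 3 h 56 min
Thu reg 4 h 49 min / OT 0 h 0 min; Fri reg 8 h 0 min / OT 2 h 36 min; Sat reg 7 h 13 min / OT 0 h 0 min; Sun reg 3 h 56 min / OT 0 h 0 min.
Totals: regular 23 h 58 min, overtime 2 h 36 min.

Regular 23.97 hours, overtime 2.60 hours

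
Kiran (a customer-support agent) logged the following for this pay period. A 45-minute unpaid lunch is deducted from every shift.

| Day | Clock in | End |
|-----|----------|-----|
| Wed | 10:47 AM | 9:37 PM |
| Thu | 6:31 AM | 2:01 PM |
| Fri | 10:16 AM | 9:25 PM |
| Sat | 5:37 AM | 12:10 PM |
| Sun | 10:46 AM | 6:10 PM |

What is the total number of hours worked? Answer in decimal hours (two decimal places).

39.68 hours

Wed: 10:47 AM–9:37 PM = 10 h 50 min; less 45 min break → 10 h 5 min
Thu: 6:31 AM–2:01 PM = 7 h 30 min; less 45 min break → 6 h 45 min
Fri: 10:16 AM–9:25 PM = 11 h 9 min; less 45 min break → 10 h 24 min
Sat: 5:37 AM–12:10 PM = 6 h 33 min; less 45 min break → 5 h 48 min
Sun: 10:46 AM–6:10 PM = 7 h 24 min; less 45 min break → 6 h 39 min
Total: 10 h 5 min + 6 h 45 min + 10 h 24 min + 5 h 48 min + 6 h 39 min = 39 h 41 min.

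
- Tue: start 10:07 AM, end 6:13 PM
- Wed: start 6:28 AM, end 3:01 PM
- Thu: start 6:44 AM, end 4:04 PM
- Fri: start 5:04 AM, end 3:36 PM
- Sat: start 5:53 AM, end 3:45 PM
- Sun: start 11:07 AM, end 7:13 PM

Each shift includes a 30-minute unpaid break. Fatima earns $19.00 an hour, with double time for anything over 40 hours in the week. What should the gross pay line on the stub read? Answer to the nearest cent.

Tue: 10:07 AM–6:13 PM = 8 h 6 min; less 30 min break → 7 h 36 min
Wed: 6:28 AM–3:01 PM = 8 h 33 min; less 30 min break → 8 h 3 min
Thu: 6:44 AM–4:04 PM = 9 h 20 min; less 30 min break → 8 h 50 min
Fri: 5:04 AM–3:36 PM = 10 h 32 min; less 30 min break → 10 h 2 min
Sat: 5:53 AM–3:45 PM = 9 h 52 min; less 30 min break → 9 h 22 min
Sun: 11:07 AM–7:13 PM = 8 h 6 min; less 30 min break → 7 h 36 min
Total worked: 51 h 29 min = 3089 min.
Regular 40 h 0 min = 2400 min at $19.00/h; overtime 11 h 29 min = 689 min at $38.00/h.
Pay = (2400 × $19.00 + 689 × $38.00) ÷ 60 = $1196.37.

$1196.37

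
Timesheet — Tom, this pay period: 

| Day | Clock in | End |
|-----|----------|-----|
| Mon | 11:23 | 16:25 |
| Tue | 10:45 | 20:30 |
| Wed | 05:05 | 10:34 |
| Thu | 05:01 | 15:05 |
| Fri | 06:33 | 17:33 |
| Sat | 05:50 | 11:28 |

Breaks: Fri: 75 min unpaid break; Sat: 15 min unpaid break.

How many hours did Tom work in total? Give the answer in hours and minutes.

45 h 28 min

Mon: 11:23–16:25 = 5 h 2 min
Tue: 10:45–20:30 = 9 h 45 min
Wed: 05:05–10:34 = 5 h 29 min
Thu: 05:01–15:05 = 10 h 4 min
Fri: 06:33–17:33 = 11 h 0 min; less 75 min break → 9 h 45 min
Sat: 05:50–11:28 = 5 h 38 min; less 15 min break → 5 h 23 min
Total: 5 h 2 min + 9 h 45 min + 5 h 29 min + 10 h 4 min + 9 h 45 min + 5 h 23 min = 45 h 28 min.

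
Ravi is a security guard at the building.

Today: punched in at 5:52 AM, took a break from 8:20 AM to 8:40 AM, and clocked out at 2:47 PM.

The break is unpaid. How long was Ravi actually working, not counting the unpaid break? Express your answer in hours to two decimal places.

Today: 5:52 AM–2:47 PM = 8 h 55 min; less 20 min break → 8 h 35 min

8.58 hours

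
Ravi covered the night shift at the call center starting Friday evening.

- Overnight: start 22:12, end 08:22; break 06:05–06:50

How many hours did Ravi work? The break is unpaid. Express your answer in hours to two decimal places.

Overnight: 22:12 → midnight = 1 h 48 min; midnight → 08:22 = 8 h 22 min; span 10 h 10 min; less 45 min break → 9 h 25 min

9.42 hours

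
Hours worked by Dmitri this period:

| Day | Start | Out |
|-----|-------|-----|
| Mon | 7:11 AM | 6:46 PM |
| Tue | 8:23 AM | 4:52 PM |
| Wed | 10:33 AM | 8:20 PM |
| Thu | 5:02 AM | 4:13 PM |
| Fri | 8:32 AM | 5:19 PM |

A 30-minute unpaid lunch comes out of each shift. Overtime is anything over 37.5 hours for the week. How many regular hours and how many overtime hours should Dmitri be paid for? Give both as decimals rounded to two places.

Mon: 7:11 AM–6:46 PM = 11 h 35 min; less 30 min break → 11 h 5 min
Tue: 8:23 AM–4:52 PM = 8 h 29 min; less 30 min break → 7 h 59 min
Wed: 10:33 AM–8:20 PM = 9 h 47 min; less 30 min break → 9 h 17 min
Thu: 5:02 AM–4:13 PM = 11 h 11 min; less 30 min break → 10 h 41 min
Fri: 8:32 AM–5:19 PM = 8 h 47 min; less 30 min break → 8 h 17 min
Total worked: 47 h 19 min = 47.32 h.
Threshold 37.5 h → overtime 9 h 49 min, regular 37 h 30 min.

Regular 37.50 hours, overtime 9.82 hours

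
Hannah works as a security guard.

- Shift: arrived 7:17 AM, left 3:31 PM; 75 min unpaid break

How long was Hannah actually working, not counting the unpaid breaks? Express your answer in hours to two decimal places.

Shift: 7:17 AM–3:31 PM = 8 h 14 min; less 75 min break → 6 h 59 min

6.98 hours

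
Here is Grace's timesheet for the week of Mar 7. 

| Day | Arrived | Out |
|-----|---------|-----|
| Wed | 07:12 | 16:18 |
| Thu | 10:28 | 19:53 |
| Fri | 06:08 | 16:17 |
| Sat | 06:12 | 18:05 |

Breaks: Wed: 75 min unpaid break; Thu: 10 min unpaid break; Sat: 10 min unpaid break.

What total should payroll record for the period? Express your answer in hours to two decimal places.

38.97 hours

Wed: 07:12–16:18 = 9 h 6 min; less 75 min break → 7 h 51 min
Thu: 10:28–19:53 = 9 h 25 min; less 10 min break → 9 h 15 min
Fri: 06:08–16:17 = 10 h 9 min
Sat: 06:12–18:05 = 11 h 53 min; less 10 min break → 11 h 43 min
Total: 7 h 51 min + 9 h 15 min + 10 h 9 min + 11 h 43 min = 38 h 58 min.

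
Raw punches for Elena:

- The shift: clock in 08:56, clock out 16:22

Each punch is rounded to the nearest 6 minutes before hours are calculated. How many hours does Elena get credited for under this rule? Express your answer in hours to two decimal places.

The shift: in 08:56→08:54, out 16:22→16:24; 7 h 30 min

7.50 hours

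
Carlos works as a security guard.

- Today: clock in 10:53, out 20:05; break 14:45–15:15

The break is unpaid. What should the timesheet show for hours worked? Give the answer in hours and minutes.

8 h 42 min

Today: 10:53–20:05 = 9 h 12 min; less 30 min break → 8 h 42 min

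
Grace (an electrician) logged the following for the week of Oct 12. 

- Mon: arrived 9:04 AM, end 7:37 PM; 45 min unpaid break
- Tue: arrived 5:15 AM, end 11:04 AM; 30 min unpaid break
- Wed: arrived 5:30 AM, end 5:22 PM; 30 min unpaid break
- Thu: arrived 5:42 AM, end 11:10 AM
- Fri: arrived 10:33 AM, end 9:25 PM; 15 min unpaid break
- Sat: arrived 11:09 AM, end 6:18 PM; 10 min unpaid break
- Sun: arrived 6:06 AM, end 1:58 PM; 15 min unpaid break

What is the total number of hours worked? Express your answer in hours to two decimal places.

57.17 hours

Mon: 9:04 AM–7:37 PM = 10 h 33 min; less 45 min break → 9 h 48 min
Tue: 5:15 AM–11:04 AM = 5 h 49 min; less 30 min break → 5 h 19 min
Wed: 5:30 AM–5:22 PM = 11 h 52 min; less 30 min break → 11 h 22 min
Thu: 5:42 AM–11:10 AM = 5 h 28 min
Fri: 10:33 AM–9:25 PM = 10 h 52 min; less 15 min break → 10 h 37 min
Sat: 11:09 AM–6:18 PM = 7 h 9 min; less 10 min break → 6 h 59 min
Sun: 6:06 AM–1:58 PM = 7 h 52 min; less 15 min break → 7 h 37 min
Total: 9 h 48 min + 5 h 19 min + 11 h 22 min + 5 h 28 min + 10 h 37 min + 6 h 59 min + 7 h 37 min = 57 h 10 min.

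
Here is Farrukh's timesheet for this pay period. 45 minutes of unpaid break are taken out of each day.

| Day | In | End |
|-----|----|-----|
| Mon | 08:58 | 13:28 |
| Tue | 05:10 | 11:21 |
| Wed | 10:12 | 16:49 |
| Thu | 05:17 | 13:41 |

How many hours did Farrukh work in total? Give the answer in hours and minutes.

22 h 42 min

Mon: 08:58–13:28 = 4 h 30 min; less 45 min break → 3 h 45 min
Tue: 05:10–11:21 = 6 h 11 min; less 45 min break → 5 h 26 min
Wed: 10:12–16:49 = 6 h 37 min; less 45 min break → 5 h 52 min
Thu: 05:17–13:41 = 8 h 24 min; less 45 min break → 7 h 39 min
Total: 3 h 45 min + 5 h 26 min + 5 h 52 min + 7 h 39 min = 22 h 42 min.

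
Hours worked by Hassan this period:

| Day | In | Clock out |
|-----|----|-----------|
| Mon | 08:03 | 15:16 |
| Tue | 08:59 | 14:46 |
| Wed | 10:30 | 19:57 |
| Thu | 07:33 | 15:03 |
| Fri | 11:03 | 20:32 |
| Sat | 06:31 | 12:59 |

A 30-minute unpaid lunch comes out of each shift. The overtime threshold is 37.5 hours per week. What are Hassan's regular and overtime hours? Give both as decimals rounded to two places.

Mon: 08:03–15:16 = 7 h 13 min; less 30 min break → 6 h 43 min
Tue: 08:59–14:46 = 5 h 47 min; less 30 min break → 5 h 17 min
Wed: 10:30–19:57 = 9 h 27 min; less 30 min break → 8 h 57 min
Thu: 07:33–15:03 = 7 h 30 min; less 30 min break → 7 h 0 min
Fri: 11:03–20:32 = 9 h 29 min; less 30 min break → 8 h 59 min
Sat: 06:31–12:59 = 6 h 28 min; less 30 min break → 5 h 58 min
Total worked: 42 h 54 min = 42.90 h.
Threshold 37.5 h → overtime 5 h 24 min, regular 37 h 30 min.

Regular 37.50 hours, overtime 5.40 hours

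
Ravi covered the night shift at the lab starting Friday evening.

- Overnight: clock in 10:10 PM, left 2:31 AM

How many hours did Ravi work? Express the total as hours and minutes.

Overnight: 10:10 PM → midnight = 1 h 50 min; midnight → 2:31 AM = 2 h 31 min; span 4 h 21 min

4 h 21 min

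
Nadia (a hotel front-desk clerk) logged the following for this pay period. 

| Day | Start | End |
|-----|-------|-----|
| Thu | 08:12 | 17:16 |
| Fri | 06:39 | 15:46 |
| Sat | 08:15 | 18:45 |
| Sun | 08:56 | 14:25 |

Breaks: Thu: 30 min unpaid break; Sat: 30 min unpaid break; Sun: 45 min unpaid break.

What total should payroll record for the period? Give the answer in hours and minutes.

Thu: 08:12–17:16 = 9 h 4 min; less 30 min break → 8 h 34 min
Fri: 06:39–15:46 = 9 h 7 min
Sat: 08:15–18:45 = 10 h 30 min; less 30 min break → 10 h 0 min
Sun: 08:56–14:25 = 5 h 29 min; less 45 min break → 4 h 44 min
Total: 8 h 34 min + 9 h 7 min + 10 h 0 min + 4 h 44 min = 32 h 25 min.

32 h 25 min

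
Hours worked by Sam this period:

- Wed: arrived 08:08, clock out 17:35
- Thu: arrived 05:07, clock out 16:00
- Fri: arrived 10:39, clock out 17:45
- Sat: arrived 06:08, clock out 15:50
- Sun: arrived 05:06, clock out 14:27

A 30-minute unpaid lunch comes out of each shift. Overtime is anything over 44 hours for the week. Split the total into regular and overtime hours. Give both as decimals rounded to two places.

Wed: 08:08–17:35 = 9 h 27 min; less 30 min break → 8 h 57 min
Thu: 05:07–16:00 = 10 h 53 min; less 30 min break → 10 h 23 min
Fri: 10:39–17:45 = 7 h 6 min; less 30 min break → 6 h 36 min
Sat: 06:08–15:50 = 9 h 42 min; less 30 min break → 9 h 12 min
Sun: 05:06–14:27 = 9 h 21 min; less 30 min break → 8 h 51 min
Total worked: 43 h 59 min = 43.98 h.
Threshold 44 h → overtime 0 h 0 min, regular 43 h 59 min.

Regular 43.98 hours, overtime 0.00 hours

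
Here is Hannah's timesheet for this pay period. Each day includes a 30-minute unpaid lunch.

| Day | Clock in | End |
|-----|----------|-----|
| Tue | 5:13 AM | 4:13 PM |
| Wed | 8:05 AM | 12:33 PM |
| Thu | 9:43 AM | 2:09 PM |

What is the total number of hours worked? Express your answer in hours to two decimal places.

18.40 hours

Tue: 5:13 AM–4:13 PM = 11 h 0 min; less 30 min break → 10 h 30 min
Wed: 8:05 AM–12:33 PM = 4 h 28 min; less 30 min break → 3 h 58 min
Thu: 9:43 AM–2:09 PM = 4 h 26 min; less 30 min break → 3 h 56 min
Total: 10 h 30 min + 3 h 58 min + 3 h 56 min = 18 h 24 min.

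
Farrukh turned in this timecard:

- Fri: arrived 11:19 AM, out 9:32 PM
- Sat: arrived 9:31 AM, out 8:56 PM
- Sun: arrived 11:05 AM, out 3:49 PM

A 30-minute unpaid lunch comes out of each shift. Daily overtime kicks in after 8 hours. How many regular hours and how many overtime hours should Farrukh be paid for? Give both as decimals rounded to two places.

Regular 20.23 hours, overtime 4.63 hours

Fri: 11:19 AM–9:32 PM = 10 h 13 min; less 30 min break → 9 h 43 min
Sat: 9:31 AM–8:56 PM = 11 h 25 min; less 30 min break → 10 h 55 min
Sun: 11:05 AM–3:49 PM = 4 h 44 min; less 30 min break → 4 h 14 min
Fri reg 8 h 0 min / OT 1 h 43 min; Sat reg 8 h 0 min / OT 2 h 55 min; Sun reg 4 h 14 min / OT 0 h 0 min.
Totals: regular 20 h 14 min, overtime 4 h 38 min.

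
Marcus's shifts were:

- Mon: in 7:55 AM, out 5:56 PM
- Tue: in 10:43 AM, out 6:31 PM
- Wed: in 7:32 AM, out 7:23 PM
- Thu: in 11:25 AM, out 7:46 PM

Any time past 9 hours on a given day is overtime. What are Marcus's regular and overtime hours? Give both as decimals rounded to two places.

Mon: 7:55 AM–5:56 PM = 10 h 1 min
Tue: 10:43 AM–6:31 PM = 7 h 48 min
Wed: 7:32 AM–7:23 PM = 11 h 51 min
Thu: 11:25 AM–7:46 PM = 8 h 21 min
Mon reg 9 h 0 min / OT 1 h 1 min; Tue reg 7 h 48 min / OT 0 h 0 min; Wed reg 9 h 0 min / OT 2 h 51 min; Thu reg 8 h 21 min / OT 0 h 0 min.
Totals: regular 34 h 9 min, overtime 3 h 52 min.

Regular 34.15 hours, overtime 3.87 hours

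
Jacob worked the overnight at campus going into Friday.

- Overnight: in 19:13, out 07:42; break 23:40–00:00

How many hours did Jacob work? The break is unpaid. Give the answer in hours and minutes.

12 h 9 min

Overnight: 19:13 → midnight = 4 h 47 min; midnight → 07:42 = 7 h 42 min; span 12 h 29 min; less 20 min break → 12 h 9 min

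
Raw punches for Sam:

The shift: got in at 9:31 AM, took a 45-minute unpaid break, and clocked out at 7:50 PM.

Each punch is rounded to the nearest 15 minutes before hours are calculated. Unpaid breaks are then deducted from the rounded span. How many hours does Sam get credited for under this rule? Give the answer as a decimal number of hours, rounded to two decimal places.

9.50 hours

The shift: in 9:31 AM→9:30 AM, out 7:50 PM→7:45 PM; 10 h 15 min − 45 min = 9 h 30 min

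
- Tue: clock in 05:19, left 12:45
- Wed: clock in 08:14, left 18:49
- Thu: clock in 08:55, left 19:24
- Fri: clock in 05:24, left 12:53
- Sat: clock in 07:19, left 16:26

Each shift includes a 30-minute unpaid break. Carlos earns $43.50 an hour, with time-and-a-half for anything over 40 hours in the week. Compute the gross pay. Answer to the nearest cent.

$1909.65

Tue: 05:19–12:45 = 7 h 26 min; less 30 min break → 6 h 56 min
Wed: 08:14–18:49 = 10 h 35 min; less 30 min break → 10 h 5 min
Thu: 08:55–19:24 = 10 h 29 min; less 30 min break → 9 h 59 min
Fri: 05:24–12:53 = 7 h 29 min; less 30 min break → 6 h 59 min
Sat: 07:19–16:26 = 9 h 7 min; less 30 min break → 8 h 37 min
Total worked: 42 h 36 min = 2556 min.
Regular 40 h 0 min = 2400 min at $43.50/h; overtime 2 h 36 min = 156 min at $65.25/h.
Pay = (2400 × $43.50 + 156 × $65.25) ÷ 60 = $1909.65.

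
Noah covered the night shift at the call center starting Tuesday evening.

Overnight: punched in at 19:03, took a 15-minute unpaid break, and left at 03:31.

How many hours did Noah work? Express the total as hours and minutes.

8 h 13 min

Overnight: 19:03 → midnight = 4 h 57 min; midnight → 03:31 = 3 h 31 min; span 8 h 28 min; less 15 min break → 8 h 13 min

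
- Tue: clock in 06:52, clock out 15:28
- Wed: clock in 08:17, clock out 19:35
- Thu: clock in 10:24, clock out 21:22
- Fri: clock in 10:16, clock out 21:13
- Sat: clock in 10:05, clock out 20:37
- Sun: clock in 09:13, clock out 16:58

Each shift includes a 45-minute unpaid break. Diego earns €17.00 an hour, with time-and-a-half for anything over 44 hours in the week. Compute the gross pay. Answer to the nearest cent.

Tue: 06:52–15:28 = 8 h 36 min; less 45 min break → 7 h 51 min
Wed: 08:17–19:35 = 11 h 18 min; less 45 min break → 10 h 33 min
Thu: 10:24–21:22 = 10 h 58 min; less 45 min break → 10 h 13 min
Fri: 10:16–21:13 = 10 h 57 min; less 45 min break → 10 h 12 min
Sat: 10:05–20:37 = 10 h 32 min; less 45 min break → 9 h 47 min
Sun: 09:13–16:58 = 7 h 45 min; less 45 min break → 7 h 0 min
Total worked: 55 h 36 min = 3336 min.
Regular 44 h 0 min = 2640 min at €17.00/h; overtime 11 h 36 min = 696 min at €25.50/h.
Pay = (2640 × €17.00 + 696 × €25.50) ÷ 60 = €1043.80.

€1043.80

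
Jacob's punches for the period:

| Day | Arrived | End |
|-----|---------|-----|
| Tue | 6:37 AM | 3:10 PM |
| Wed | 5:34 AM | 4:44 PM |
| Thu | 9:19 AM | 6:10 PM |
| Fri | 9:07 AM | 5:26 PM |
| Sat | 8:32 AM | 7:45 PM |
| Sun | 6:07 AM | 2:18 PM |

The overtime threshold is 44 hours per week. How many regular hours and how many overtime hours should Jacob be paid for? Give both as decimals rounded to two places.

Tue: 6:37 AM–3:10 PM = 8 h 33 min
Wed: 5:34 AM–4:44 PM = 11 h 10 min
Thu: 9:19 AM–6:10 PM = 8 h 51 min
Fri: 9:07 AM–5:26 PM = 8 h 19 min
Sat: 8:32 AM–7:45 PM = 11 h 13 min
Sun: 6:07 AM–2:18 PM = 8 h 11 min
Total worked: 56 h 17 min = 56.28 h.
Threshold 44 h → overtime 12 h 17 min, regular 44 h 0 min.

Regular 44.00 hours, overtime 12.28 hours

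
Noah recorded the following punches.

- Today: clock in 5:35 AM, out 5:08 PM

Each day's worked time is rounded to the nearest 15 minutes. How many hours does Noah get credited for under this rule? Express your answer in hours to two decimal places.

11.50 hours

Today: 5:35 AM–5:08 PM = 11 h 33 min → rounds to 11 h 30 min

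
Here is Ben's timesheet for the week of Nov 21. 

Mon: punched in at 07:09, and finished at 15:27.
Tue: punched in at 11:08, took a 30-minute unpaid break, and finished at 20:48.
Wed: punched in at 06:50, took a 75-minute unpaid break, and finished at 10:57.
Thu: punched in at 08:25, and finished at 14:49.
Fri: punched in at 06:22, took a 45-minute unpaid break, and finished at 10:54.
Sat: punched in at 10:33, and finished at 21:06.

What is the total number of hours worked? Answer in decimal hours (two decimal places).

41.07 hours

Mon: 07:09–15:27 = 8 h 18 min
Tue: 11:08–20:48 = 9 h 40 min; less 30 min break → 9 h 10 min
Wed: 06:50–10:57 = 4 h 7 min; less 75 min break → 2 h 52 min
Thu: 08:25–14:49 = 6 h 24 min
Fri: 06:22–10:54 = 4 h 32 min; less 45 min break → 3 h 47 min
Sat: 10:33–21:06 = 10 h 33 min
Total: 8 h 18 min + 9 h 10 min + 2 h 52 min + 6 h 24 min + 3 h 47 min + 10 h 33 min = 41 h 4 min.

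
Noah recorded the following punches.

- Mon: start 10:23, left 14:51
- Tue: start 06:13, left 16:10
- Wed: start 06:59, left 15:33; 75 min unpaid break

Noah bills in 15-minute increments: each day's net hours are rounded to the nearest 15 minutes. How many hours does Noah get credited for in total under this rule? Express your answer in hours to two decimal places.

Mon: 10:23–14:51 = 4 h 28 min → rounds to 4 h 30 min
Tue: 06:13–16:10 = 9 h 57 min → rounds to 10 h 0 min
Wed: 06:59–15:33 = 8 h 34 min − 75 min = 7 h 19 min → rounds to 7 h 15 min
Total credited: 21 h 45 min.

21.75 hours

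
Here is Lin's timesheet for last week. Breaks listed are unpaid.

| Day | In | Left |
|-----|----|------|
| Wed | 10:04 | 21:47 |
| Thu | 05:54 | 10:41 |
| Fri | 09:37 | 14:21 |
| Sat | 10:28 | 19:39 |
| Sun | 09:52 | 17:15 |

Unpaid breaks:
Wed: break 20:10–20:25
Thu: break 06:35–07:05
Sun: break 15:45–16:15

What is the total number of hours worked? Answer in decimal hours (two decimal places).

36.55 hours

Wed: 10:04–21:47 = 11 h 43 min; less 15 min break → 11 h 28 min
Thu: 05:54–10:41 = 4 h 47 min; less 30 min break → 4 h 17 min
Fri: 09:37–14:21 = 4 h 44 min
Sat: 10:28–19:39 = 9 h 11 min
Sun: 09:52–17:15 = 7 h 23 min; less 30 min break → 6 h 53 min
Total: 11 h 28 min + 4 h 17 min + 4 h 44 min + 9 h 11 min + 6 h 53 min = 36 h 33 min.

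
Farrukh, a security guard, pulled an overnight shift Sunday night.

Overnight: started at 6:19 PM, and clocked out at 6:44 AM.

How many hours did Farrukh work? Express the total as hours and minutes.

Overnight: 6:19 PM → midnight = 5 h 41 min; midnight → 6:44 AM = 6 h 44 min; span 12 h 25 min

12 h 25 min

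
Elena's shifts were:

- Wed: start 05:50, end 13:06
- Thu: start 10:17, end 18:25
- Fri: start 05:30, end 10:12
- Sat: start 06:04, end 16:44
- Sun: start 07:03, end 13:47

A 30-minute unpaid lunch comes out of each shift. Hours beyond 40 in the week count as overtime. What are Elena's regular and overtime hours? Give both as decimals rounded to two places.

Regular 35.00 hours, overtime 0.00 hours

Wed: 05:50–13:06 = 7 h 16 min; less 30 min break → 6 h 46 min
Thu: 10:17–18:25 = 8 h 8 min; less 30 min break → 7 h 38 min
Fri: 05:30–10:12 = 4 h 42 min; less 30 min break → 4 h 12 min
Sat: 06:04–16:44 = 10 h 40 min; less 30 min break → 10 h 10 min
Sun: 07:03–13:47 = 6 h 44 min; less 30 min break → 6 h 14 min
Total worked: 35 h 0 min = 35.00 h.
Threshold 40 h → overtime 0 h 0 min, regular 35 h 0 min.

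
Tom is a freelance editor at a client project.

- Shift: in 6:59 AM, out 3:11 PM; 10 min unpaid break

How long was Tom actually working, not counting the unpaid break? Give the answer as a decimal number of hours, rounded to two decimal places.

Shift: 6:59 AM–3:11 PM = 8 h 12 min; less 10 min break → 8 h 2 min

8.03 hours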